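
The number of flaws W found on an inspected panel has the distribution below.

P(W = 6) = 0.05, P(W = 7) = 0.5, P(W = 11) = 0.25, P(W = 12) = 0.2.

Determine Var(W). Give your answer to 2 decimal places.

E[W] = (6)(0.05) + (7)(0.5) + (11)(0.25) + (12)(0.2) = 8.95
E[W²] = (6)²(0.05) + (7)²(0.5) + (11)²(0.25) + (12)²(0.2) = 85.35
Var(W) = E[W²] − (E[W])² = 85.35 − (8.95)² = 5.2475

5.25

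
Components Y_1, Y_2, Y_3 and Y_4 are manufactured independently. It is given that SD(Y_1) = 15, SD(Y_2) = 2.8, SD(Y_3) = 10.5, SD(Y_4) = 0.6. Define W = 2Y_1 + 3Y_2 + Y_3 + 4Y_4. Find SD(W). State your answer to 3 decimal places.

32.963

var(Y_1) = 225, var(Y_2) = 7.84, var(Y_3) = 110.25, var(Y_4) = 0.36
By independence, var(W) = (2)²var(Y_1) + (3)²var(Y_2) + (1)²var(Y_3) + (4)²var(Y_4)
= (2)²·225 + (3)²·7.84 + (1)²·110.25 + (4)²·0.36 = 1086.57
SD(W) = √1086.57 ≈ 32.963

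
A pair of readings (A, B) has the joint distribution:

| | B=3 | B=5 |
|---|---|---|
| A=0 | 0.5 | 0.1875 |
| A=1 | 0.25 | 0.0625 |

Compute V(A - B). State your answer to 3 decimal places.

1.027

E[A] = 0.3125,  E[B] = 3.5,  E[AB] = 1.0625
V(A) = 0.3125 − (0.3125)² = 0.21484375;  V(B) = 13 − (3.5)² = 0.75
Cov(A,B) = 1.0625 − (0.3125)(3.5) = -0.03125
V(A - B) = (1)²·0.21484375 + (-1)²·0.75 + 2·(1)·(-1)·-0.03125 = 1.02734375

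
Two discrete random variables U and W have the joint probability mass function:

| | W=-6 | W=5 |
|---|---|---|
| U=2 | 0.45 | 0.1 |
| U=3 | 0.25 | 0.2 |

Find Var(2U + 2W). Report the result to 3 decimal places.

E[U] = 2.45,  E[W] = -2.7,  E[UW] = -5.9
Var(U) = 6.25 − (2.45)² = 0.2475;  Var(W) = 32.7 − (-2.7)² = 25.41
cov(U,W) = -5.9 − (2.45)(-2.7) = 0.715
Var(2U + 2W) = (2)²·0.2475 + (2)²·25.41 + 2·(2)·(2)·0.715 = 108.35

108.350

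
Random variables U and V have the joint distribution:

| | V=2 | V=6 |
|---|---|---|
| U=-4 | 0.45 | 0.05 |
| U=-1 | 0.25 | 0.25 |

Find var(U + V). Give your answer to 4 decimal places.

8.0100

E[U] = -2.5,  E[V] = 3.2,  E[UV] = -6.8
var(U) = 8.5 − (-2.5)² = 2.25;  var(V) = 13.6 − (3.2)² = 3.36
Cov(U,V) = -6.8 − (-2.5)(3.2) = 1.2
var(U + V) = (1)²·2.25 + (1)²·3.36 + 2·(1)·(1)·1.2 = 8.01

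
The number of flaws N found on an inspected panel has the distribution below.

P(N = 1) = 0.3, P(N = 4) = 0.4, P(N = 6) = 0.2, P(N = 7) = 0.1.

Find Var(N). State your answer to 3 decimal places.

E[N] = (1)(0.3) + (4)(0.4) + (6)(0.2) + (7)(0.1) = 3.8
E[N²] = (1)²(0.3) + (4)²(0.4) + (6)²(0.2) + (7)²(0.1) = 18.8
Var(N) = E[N²] − (E[N])² = 18.8 − (3.8)² = 4.36

4.360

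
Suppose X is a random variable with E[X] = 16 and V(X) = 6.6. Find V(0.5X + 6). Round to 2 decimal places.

1.65

V(0.5X + 6) = (0.5)²·V(X) = 0.25·6.6 = 1.65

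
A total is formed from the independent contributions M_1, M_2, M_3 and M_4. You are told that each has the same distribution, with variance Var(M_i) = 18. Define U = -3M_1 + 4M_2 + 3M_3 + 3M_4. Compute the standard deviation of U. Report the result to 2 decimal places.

By independence, Var(U) = (-3)²Var(M_1) + (4)²Var(M_2) + (3)²Var(M_3) + (3)²Var(M_4)
= (-3)²·18 + (4)²·18 + (3)²·18 + (3)²·18 = 774
σ(U) = √774 ≈ 27.82

27.82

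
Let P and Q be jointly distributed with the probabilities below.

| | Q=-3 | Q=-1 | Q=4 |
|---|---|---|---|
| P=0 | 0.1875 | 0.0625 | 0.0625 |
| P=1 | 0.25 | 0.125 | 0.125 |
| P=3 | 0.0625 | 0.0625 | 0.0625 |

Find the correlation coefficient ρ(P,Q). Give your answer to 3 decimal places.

0.143

E[P] = 1.0625,  E[Q] = -0.75
E[PQ] = -0.375
Cov(P,Q) = E[PQ] − E[P]E[Q] = -0.375 − (1.0625)(-0.75) = 0.421875
var(P) = 1.05859375,  var(Q) = 8.1875
ρ = 0.421875 / √(1.05859375·8.1875) ≈ 0.143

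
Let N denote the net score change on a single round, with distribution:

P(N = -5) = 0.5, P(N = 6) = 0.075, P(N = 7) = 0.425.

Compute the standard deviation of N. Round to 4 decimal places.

5.9304

E[N] = (-5)(0.5) + (6)(0.075) + (7)(0.425) = 0.925
E[N²] = (-5)²(0.5) + (6)²(0.075) + (7)²(0.425) = 36.025
V(N) = E[N²] − (E[N])² = 36.025 − (0.925)² = 35.169375
sd(N) = √35.169375 ≈ 5.9304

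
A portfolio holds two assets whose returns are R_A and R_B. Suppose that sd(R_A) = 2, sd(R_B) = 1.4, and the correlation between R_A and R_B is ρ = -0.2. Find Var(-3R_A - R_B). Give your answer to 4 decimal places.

Var(R_A) = (2)² = 4;  Var(R_B) = (1.4)² = 1.96
Cov(R_A,R_B) = ρ·sd(R_A)·sd(R_B) = -0.2·2·1.4 = -0.56
Var(-3R_A - R_B) = (-3)²·Var(R_A) + (-1)²·Var(R_B) + 2·(-3)·(-1)·Cov(R_A,R_B)
= 9·4 + 1·1.96 + 6·-0.56 = 34.6

34.6000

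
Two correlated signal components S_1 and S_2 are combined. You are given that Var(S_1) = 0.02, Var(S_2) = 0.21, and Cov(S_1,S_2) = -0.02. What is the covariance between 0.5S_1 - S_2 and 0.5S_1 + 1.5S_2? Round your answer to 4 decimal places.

Cov(0.5S_1 - S_2, 0.5S_1 + 1.5S_2) = (0.5)(0.5)Var(S_1) + (-1)(1.5)Var(S_2) + [(0.5)(1.5) + (-1)(0.5)]Cov(S_1,S_2)
= 0.25·0.02 + -1.5·0.21 + 0.25·-0.02 = -0.315

-0.3150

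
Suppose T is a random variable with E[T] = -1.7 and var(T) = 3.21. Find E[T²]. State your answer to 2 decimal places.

6.10

E[T²] = var(T) + (E[T])² = 3.21 + (-1.7)² = 6.1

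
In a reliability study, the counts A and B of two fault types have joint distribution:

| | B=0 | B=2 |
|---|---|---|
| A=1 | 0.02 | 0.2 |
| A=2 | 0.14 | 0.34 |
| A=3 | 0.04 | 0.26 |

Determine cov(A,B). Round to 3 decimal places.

-0.008

E[A] = 2.08,  E[B] = 1.6
E[AB] = 3.32
cov(A,B) = E[AB] − E[A]E[B] = 3.32 − (2.08)(1.6) = -0.008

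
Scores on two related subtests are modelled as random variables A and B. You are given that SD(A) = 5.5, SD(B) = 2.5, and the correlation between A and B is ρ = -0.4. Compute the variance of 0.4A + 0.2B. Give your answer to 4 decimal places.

4.2100

Var(A) = (5.5)² = 30.25;  Var(B) = (2.5)² = 6.25
Cov(A,B) = ρ·SD(A)·SD(B) = -0.4·5.5·2.5 = -5.5
Var(0.4A + 0.2B) = (0.4)²·Var(A) + (0.2)²·Var(B) + 2·(0.4)·(0.2)·Cov(A,B)
= 0.16·30.25 + 0.04·6.25 + 0.16·-5.5 = 4.21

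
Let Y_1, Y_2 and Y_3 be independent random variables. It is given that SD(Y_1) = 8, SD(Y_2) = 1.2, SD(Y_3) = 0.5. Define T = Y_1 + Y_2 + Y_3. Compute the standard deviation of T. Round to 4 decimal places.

8.1049

Var(Y_1) = 64, Var(Y_2) = 1.44, Var(Y_3) = 0.25
By independence, Var(T) = (1)²Var(Y_1) + (1)²Var(Y_2) + (1)²Var(Y_3)
= (1)²·64 + (1)²·1.44 + (1)²·0.25 = 65.69
SD(T) = √65.69 ≈ 8.1049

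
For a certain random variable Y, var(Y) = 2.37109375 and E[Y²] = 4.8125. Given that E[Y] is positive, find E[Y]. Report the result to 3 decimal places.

(E[Y])² = E[Y²] − var(Y) = 4.8125 − 2.37109375 = 2.44140625
E[Y] = √2.44140625 = 1.5625

1.563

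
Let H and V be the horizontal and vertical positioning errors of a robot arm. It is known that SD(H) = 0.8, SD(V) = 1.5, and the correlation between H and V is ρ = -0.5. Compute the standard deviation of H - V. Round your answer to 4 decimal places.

2.0224

Var(H) = (0.8)² = 0.64;  Var(V) = (1.5)² = 2.25
Cov(H,V) = ρ·SD(H)·SD(V) = -0.5·0.8·1.5 = -0.6
Var(H - V) = (1)²·Var(H) + (-1)²·Var(V) + 2·(1)·(-1)·Cov(H,V)
= 1·0.64 + 1·2.25 + -2·-0.6 = 4.09
SD(H - V) = √4.09 ≈ 2.0224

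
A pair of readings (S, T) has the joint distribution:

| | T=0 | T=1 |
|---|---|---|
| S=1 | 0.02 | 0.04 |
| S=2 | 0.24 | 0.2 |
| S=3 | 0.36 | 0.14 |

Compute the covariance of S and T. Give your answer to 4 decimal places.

-0.0672

E[S] = 2.44,  E[T] = 0.38
E[ST] = 0.86
Cov(S,T) = E[ST] − E[S]E[T] = 0.86 − (2.44)(0.38) = -0.0672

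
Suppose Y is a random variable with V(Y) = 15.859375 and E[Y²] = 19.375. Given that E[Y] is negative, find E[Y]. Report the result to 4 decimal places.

-1.8750

(E[Y])² = E[Y²] − V(Y) = 19.375 − 15.859375 = 3.515625
E[Y] = −√3.515625 = -1.875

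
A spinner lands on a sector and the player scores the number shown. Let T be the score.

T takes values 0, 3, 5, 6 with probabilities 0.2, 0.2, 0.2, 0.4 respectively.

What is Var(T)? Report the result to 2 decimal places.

E[T] = (0)(0.2) + (3)(0.2) + (5)(0.2) + (6)(0.4) = 4
E[T²] = (0)²(0.2) + (3)²(0.2) + (5)²(0.2) + (6)²(0.4) = 21.2
Var(T) = E[T²] − (E[T])² = 21.2 − (4)² = 5.2

5.20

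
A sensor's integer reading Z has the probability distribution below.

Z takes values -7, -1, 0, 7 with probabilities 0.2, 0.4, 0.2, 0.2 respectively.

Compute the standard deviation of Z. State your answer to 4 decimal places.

E[Z] = (-7)(0.2) + (-1)(0.4) + (0)(0.2) + (7)(0.2) = -0.4
E[Z²] = (-7)²(0.2) + (-1)²(0.4) + (0)²(0.2) + (7)²(0.2) = 20
Var(Z) = E[Z²] − (E[Z])² = 20 − (-0.4)² = 19.84
SD(Z) = √19.84 ≈ 4.4542

4.4542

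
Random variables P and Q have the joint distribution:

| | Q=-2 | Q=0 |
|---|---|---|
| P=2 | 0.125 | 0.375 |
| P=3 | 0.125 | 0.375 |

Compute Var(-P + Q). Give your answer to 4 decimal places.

E[P] = 2.5,  E[Q] = -0.5,  E[PQ] = -1.25
Var(P) = 6.5 − (2.5)² = 0.25;  Var(Q) = 1 − (-0.5)² = 0.75
Cov(P,Q) = -1.25 − (2.5)(-0.5) = 0
Var(-P + Q) = (-1)²·0.25 + (1)²·0.75 + 2·(-1)·(1)·0 = 1

1.0000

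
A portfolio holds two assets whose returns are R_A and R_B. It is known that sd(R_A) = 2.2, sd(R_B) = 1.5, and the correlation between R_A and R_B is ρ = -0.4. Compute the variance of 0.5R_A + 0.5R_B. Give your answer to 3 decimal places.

V(R_A) = (2.2)² = 4.84;  V(R_B) = (1.5)² = 2.25
Cov(R_A,R_B) = ρ·sd(R_A)·sd(R_B) = -0.4·2.2·1.5 = -1.32
V(0.5R_A + 0.5R_B) = (0.5)²·V(R_A) + (0.5)²·V(R_B) + 2·(0.5)·(0.5)·Cov(R_A,R_B)
= 0.25·4.84 + 0.25·2.25 + 0.5·-1.32 = 1.1125

1.113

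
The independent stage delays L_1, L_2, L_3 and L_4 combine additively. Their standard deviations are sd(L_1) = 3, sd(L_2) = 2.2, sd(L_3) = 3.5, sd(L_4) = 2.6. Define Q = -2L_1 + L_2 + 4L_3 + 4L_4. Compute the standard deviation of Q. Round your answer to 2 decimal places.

Var(L_1) = 9, Var(L_2) = 4.84, Var(L_3) = 12.25, Var(L_4) = 6.76
By independence, Var(Q) = (-2)²Var(L_1) + (1)²Var(L_2) + (4)²Var(L_3) + (4)²Var(L_4)
= (-2)²·9 + (1)²·4.84 + (4)²·12.25 + (4)²·6.76 = 345
sd(Q) = √345 ≈ 18.57

18.57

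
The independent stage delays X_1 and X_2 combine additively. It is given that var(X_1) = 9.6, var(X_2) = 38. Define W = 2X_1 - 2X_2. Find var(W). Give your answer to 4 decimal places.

190.4000

By independence, var(W) = (2)²var(X_1) + (-2)²var(X_2)
= (2)²·9.6 + (-2)²·38 = 190.4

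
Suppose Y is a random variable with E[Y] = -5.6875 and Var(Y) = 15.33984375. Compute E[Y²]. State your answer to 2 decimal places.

47.69

E[Y²] = Var(Y) + (E[Y])² = 15.33984375 + (-5.6875)² = 47.6875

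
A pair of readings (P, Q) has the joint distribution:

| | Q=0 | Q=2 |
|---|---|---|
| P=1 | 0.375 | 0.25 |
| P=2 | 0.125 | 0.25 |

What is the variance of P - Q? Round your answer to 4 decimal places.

0.9844

E[P] = 1.375,  E[Q] = 1,  E[PQ] = 1.5
V(P) = 2.125 − (1.375)² = 0.234375;  V(Q) = 2 − (1)² = 1
Cov(P,Q) = 1.5 − (1.375)(1) = 0.125
V(P - Q) = (1)²·0.234375 + (-1)²·1 + 2·(1)·(-1)·0.125 = 0.984375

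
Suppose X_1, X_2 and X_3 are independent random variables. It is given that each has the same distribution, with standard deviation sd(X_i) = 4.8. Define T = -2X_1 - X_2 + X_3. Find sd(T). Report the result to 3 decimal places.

11.758

Var(X_i) = (4.8)² = 23.04
By independence, Var(T) = (-2)²Var(X_1) + (-1)²Var(X_2) + (1)²Var(X_3)
= (-2)²·23.04 + (-1)²·23.04 + (1)²·23.04 = 138.24
sd(T) = √138.24 ≈ 11.758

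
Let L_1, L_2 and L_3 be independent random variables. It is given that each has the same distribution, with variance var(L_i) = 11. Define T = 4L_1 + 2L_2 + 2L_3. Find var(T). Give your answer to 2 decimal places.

By independence, var(T) = (4)²var(L_1) + (2)²var(L_2) + (2)²var(L_3)
= (4)²·11 + (2)²·11 + (2)²·11 = 264

264.00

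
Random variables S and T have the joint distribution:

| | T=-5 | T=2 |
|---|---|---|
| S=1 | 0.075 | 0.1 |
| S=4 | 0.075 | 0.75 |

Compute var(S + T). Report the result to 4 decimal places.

9.5944

E[S] = 3.475,  E[T] = 0.95,  E[ST] = 4.325
var(S) = 13.375 − (3.475)² = 1.299375;  var(T) = 7.15 − (0.95)² = 6.2475
Cov(S,T) = 4.325 − (3.475)(0.95) = 1.02375
var(S + T) = (1)²·1.299375 + (1)²·6.2475 + 2·(1)·(1)·1.02375 = 9.594375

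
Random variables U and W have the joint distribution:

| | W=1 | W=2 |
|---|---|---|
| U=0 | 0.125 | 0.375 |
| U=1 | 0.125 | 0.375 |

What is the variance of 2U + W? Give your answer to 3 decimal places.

1.188

E[U] = 0.5,  E[W] = 1.75,  E[UW] = 0.875
var(U) = 0.5 − (0.5)² = 0.25;  var(W) = 3.25 − (1.75)² = 0.1875
cov(U,W) = 0.875 − (0.5)(1.75) = 0
var(2U + W) = (2)²·0.25 + (1)²·0.1875 + 2·(2)·(1)·0 = 1.1875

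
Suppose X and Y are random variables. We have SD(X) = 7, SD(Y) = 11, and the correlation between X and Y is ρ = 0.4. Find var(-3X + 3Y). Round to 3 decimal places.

975.600

var(X) = (7)² = 49;  var(Y) = (11)² = 121
Cov(X,Y) = ρ·SD(X)·SD(Y) = 0.4·7·11 = 30.8
var(-3X + 3Y) = (-3)²·var(X) + (3)²·var(Y) + 2·(-3)·(3)·Cov(X,Y)
= 9·49 + 9·121 + -18·30.8 = 975.6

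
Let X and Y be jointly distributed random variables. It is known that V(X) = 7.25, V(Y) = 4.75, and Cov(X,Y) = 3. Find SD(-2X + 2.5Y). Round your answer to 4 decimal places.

5.3561

V(-2X + 2.5Y) = (-2)²·V(X) + (2.5)²·V(Y) + 2·(-2)·(2.5)·Cov(X,Y)
= 4·7.25 + 6.25·4.75 + -10·3 = 28.6875
SD(-2X + 2.5Y) = √28.6875 ≈ 5.3561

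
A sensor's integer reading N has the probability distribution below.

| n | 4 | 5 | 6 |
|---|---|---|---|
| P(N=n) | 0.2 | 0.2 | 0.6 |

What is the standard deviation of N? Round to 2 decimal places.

0.80

E[N] = (4)(0.2) + (5)(0.2) + (6)(0.6) = 5.4
E[N²] = (4)²(0.2) + (5)²(0.2) + (6)²(0.6) = 29.8
V(N) = E[N²] − (E[N])² = 29.8 − (5.4)² = 0.64
σ(N) = √0.64 ≈ 0.80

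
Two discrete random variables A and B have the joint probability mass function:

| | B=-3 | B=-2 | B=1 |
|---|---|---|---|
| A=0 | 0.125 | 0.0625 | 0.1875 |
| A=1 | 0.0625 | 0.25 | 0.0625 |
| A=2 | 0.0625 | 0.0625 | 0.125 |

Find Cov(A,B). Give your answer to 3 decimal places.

-0.016

E[A] = 0.875,  E[B] = -1.125
E[AB] = -1
Cov(A,B) = E[AB] − E[A]E[B] = -1 − (0.875)(-1.125) = -0.015625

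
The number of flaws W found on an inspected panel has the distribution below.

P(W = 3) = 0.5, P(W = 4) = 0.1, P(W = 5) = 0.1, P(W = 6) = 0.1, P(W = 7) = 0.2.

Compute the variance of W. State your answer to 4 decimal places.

2.6400

E[W] = (3)(0.5) + (4)(0.1) + (5)(0.1) + (6)(0.1) + (7)(0.2) = 4.4
E[W²] = (3)²(0.5) + (4)²(0.1) + (5)²(0.1) + (6)²(0.1) + (7)²(0.2) = 22
Var(W) = E[W²] − (E[W])² = 22 − (4.4)² = 2.64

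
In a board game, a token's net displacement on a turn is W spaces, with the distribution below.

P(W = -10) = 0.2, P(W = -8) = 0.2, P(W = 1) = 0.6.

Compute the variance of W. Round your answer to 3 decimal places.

24.400

E[W] = (-10)(0.2) + (-8)(0.2) + (1)(0.6) = -3
E[W²] = (-10)²(0.2) + (-8)²(0.2) + (1)²(0.6) = 33.4
Var(W) = E[W²] − (E[W])² = 33.4 − (-3)² = 24.4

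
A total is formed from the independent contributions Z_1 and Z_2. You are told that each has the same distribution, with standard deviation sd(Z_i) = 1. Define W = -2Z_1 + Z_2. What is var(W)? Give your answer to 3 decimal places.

5.000

var(Z_i) = (1)² = 1
By independence, var(W) = (-2)²var(Z_1) + (1)²var(Z_2)
= (-2)²·1 + (1)²·1 = 5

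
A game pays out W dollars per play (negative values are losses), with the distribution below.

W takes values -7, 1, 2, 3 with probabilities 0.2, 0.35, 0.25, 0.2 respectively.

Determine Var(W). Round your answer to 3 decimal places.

E[W] = (-7)(0.2) + (1)(0.35) + (2)(0.25) + (3)(0.2) = 0.05
E[W²] = (-7)²(0.2) + (1)²(0.35) + (2)²(0.25) + (3)²(0.2) = 12.95
Var(W) = E[W²] − (E[W])² = 12.95 − (0.05)² = 12.9475

12.948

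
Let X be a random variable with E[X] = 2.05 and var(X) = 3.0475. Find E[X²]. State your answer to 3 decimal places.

7.250

E[X²] = var(X) + (E[X])² = 3.0475 + (2.05)² = 7.25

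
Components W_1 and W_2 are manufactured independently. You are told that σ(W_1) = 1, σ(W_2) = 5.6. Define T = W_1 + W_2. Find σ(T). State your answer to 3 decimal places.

Var(W_1) = 1, Var(W_2) = 31.36
By independence, Var(T) = (1)²Var(W_1) + (1)²Var(W_2)
= (1)²·1 + (1)²·31.36 = 32.36
σ(T) = √32.36 ≈ 5.689

5.689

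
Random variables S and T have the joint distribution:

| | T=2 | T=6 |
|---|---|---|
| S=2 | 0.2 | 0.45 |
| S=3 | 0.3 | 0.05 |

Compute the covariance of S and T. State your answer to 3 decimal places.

E[S] = 2.35,  E[T] = 4
E[ST] = 8.9
Cov(S,T) = E[ST] − E[S]E[T] = 8.9 − (2.35)(4) = -0.5

-0.500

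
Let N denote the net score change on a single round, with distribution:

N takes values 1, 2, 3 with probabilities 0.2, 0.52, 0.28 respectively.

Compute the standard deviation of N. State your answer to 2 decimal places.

E[N] = (1)(0.2) + (2)(0.52) + (3)(0.28) = 2.08
E[N²] = (1)²(0.2) + (2)²(0.52) + (3)²(0.28) = 4.8
Var(N) = E[N²] − (E[N])² = 4.8 − (2.08)² = 0.4736
SD(N) = √0.4736 ≈ 0.69

0.69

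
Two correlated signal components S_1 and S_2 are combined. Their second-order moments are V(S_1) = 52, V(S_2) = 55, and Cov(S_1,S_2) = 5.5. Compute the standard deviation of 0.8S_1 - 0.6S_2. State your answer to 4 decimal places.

V(0.8S_1 - 0.6S_2) = (0.8)²·V(S_1) + (-0.6)²·V(S_2) + 2·(0.8)·(-0.6)·Cov(S_1,S_2)
= 0.64·52 + 0.36·55 + -0.96·5.5 = 47.8
sd(0.8S_1 - 0.6S_2) = √47.8 ≈ 6.9138

6.9138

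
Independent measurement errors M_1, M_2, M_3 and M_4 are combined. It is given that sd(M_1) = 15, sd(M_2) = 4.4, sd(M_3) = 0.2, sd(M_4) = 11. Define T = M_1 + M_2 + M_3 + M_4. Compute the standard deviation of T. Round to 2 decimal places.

19.12

V(M_1) = 225, V(M_2) = 19.36, V(M_3) = 0.04, V(M_4) = 121
By independence, V(T) = (1)²V(M_1) + (1)²V(M_2) + (1)²V(M_3) + (1)²V(M_4)
= (1)²·225 + (1)²·19.36 + (1)²·0.04 + (1)²·121 = 365.4
sd(T) = √365.4 ≈ 19.12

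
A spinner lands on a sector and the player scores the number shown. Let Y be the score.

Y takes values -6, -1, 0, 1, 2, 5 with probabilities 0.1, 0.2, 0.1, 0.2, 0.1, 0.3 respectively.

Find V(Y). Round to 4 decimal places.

E[Y] = (-6)(0.1) + (-1)(0.2) + (0)(0.1) + (1)(0.2) + (2)(0.1) + (5)(0.3) = 1.1
E[Y²] = (-6)²(0.1) + (-1)²(0.2) + (0)²(0.1) + (1)²(0.2) + (2)²(0.1) + (5)²(0.3) = 11.9
V(Y) = E[Y²] − (E[Y])² = 11.9 − (1.1)² = 10.69

10.6900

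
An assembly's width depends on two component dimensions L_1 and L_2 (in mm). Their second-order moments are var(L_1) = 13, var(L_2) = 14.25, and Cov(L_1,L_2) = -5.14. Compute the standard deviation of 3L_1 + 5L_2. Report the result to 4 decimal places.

17.8620

var(3L_1 + 5L_2) = (3)²·var(L_1) + (5)²·var(L_2) + 2·(3)·(5)·Cov(L_1,L_2)
= 9·13 + 25·14.25 + 30·-5.14 = 319.05
sd(3L_1 + 5L_2) = √319.05 ≈ 17.8620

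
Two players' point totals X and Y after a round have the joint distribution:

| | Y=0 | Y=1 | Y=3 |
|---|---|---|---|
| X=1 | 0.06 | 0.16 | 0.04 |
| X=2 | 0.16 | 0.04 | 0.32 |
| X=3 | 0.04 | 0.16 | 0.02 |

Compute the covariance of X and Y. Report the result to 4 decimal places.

E[X] = 1.96,  E[Y] = 1.5
E[XY] = 2.94
cov(X,Y) = E[XY] − E[X]E[Y] = 2.94 − (1.96)(1.5) = 0

0.0000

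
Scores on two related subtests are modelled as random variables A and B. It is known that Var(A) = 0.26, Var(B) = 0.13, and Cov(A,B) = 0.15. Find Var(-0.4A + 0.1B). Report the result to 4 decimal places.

0.0309

Var(-0.4A + 0.1B) = (-0.4)²·Var(A) + (0.1)²·Var(B) + 2·(-0.4)·(0.1)·Cov(A,B)
= 0.16·0.26 + 0.01·0.13 + -0.08·0.15 = 0.0309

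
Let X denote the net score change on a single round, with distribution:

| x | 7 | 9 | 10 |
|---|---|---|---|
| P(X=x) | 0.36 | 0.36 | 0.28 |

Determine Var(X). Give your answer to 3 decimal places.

E[X] = (7)(0.36) + (9)(0.36) + (10)(0.28) = 8.56
E[X²] = (7)²(0.36) + (9)²(0.36) + (10)²(0.28) = 74.8
Var(X) = E[X²] − (E[X])² = 74.8 − (8.56)² = 1.5264

1.526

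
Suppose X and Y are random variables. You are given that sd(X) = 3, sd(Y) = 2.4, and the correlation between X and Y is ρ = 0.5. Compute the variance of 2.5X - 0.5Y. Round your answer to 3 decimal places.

48.690

Var(X) = (3)² = 9;  Var(Y) = (2.4)² = 5.76
Cov(X,Y) = ρ·sd(X)·sd(Y) = 0.5·3·2.4 = 3.6
Var(2.5X - 0.5Y) = (2.5)²·Var(X) + (-0.5)²·Var(Y) + 2·(2.5)·(-0.5)·Cov(X,Y)
= 6.25·9 + 0.25·5.76 + -2.5·3.6 = 48.69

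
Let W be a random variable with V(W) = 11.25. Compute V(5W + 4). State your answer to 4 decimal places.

281.2500

V(5W + 4) = (5)²·V(W) = 25·11.25 = 281.25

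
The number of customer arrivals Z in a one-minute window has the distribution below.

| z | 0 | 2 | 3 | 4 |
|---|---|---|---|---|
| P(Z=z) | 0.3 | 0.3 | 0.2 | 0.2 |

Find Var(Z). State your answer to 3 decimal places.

E[Z] = (0)(0.3) + (2)(0.3) + (3)(0.2) + (4)(0.2) = 2
E[Z²] = (0)²(0.3) + (2)²(0.3) + (3)²(0.2) + (4)²(0.2) = 6.2
Var(Z) = E[Z²] − (E[Z])² = 6.2 − (2)² = 2.2

2.200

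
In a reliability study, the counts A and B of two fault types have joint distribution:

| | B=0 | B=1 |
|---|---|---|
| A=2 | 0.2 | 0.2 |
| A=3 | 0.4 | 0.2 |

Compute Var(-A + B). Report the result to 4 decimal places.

E[A] = 2.6,  E[B] = 0.4,  E[AB] = 1
Var(A) = 7 − (2.6)² = 0.24;  Var(B) = 0.4 − (0.4)² = 0.24
cov(A,B) = 1 − (2.6)(0.4) = -0.04
Var(-A + B) = (-1)²·0.24 + (1)²·0.24 + 2·(-1)·(1)·-0.04 = 0.56

0.5600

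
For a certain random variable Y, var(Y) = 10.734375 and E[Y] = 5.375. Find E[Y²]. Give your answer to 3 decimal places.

39.625

E[Y²] = var(Y) + (E[Y])² = 10.734375 + (5.375)² = 39.625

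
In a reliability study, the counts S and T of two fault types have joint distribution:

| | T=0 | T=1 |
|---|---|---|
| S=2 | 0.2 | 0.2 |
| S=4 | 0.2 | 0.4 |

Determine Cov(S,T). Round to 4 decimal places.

0.0800

E[S] = 3.2,  E[T] = 0.6
E[ST] = 2
Cov(S,T) = E[ST] − E[S]E[T] = 2 − (3.2)(0.6) = 0.08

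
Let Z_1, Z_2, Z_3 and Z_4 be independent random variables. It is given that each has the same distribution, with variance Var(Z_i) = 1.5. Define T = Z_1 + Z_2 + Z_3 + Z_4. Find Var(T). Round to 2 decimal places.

By independence, Var(T) = (1)²Var(Z_1) + (1)²Var(Z_2) + (1)²Var(Z_3) + (1)²Var(Z_4)
= (1)²·1.5 + (1)²·1.5 + (1)²·1.5 + (1)²·1.5 = 6

6.00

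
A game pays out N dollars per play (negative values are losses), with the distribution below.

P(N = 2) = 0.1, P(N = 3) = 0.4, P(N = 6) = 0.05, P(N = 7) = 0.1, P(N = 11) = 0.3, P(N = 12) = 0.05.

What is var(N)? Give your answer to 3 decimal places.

14.510

E[N] = (2)(0.1) + (3)(0.4) + (6)(0.05) + (7)(0.1) + (11)(0.3) + (12)(0.05) = 6.3
E[N²] = (2)²(0.1) + (3)²(0.4) + (6)²(0.05) + (7)²(0.1) + (11)²(0.3) + (12)²(0.05) = 54.2
var(N) = E[N²] − (E[N])² = 54.2 − (6.3)² = 14.51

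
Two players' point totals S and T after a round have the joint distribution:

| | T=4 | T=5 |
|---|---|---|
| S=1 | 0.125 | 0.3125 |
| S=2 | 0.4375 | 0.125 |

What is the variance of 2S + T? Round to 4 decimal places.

E[S] = 1.5625,  E[T] = 4.4375,  E[ST] = 6.8125
Var(S) = 2.6875 − (1.5625)² = 0.24609375;  Var(T) = 19.9375 − (4.4375)² = 0.24609375
Cov(S,T) = 6.8125 − (1.5625)(4.4375) = -0.12109375
Var(2S + T) = (2)²·0.24609375 + (1)²·0.24609375 + 2·(2)·(1)·-0.12109375 = 0.74609375

0.7461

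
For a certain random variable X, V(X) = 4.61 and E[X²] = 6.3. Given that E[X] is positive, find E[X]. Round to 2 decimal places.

(E[X])² = E[X²] − V(X) = 6.3 − 4.61 = 1.69
E[X] = √1.69 = 1.3

1.30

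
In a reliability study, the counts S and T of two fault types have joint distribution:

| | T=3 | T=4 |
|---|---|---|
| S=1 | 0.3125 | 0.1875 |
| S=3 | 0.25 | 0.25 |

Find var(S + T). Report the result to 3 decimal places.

E[S] = 2,  E[T] = 3.4375,  E[ST] = 6.9375
var(S) = 5 − (2)² = 1;  var(T) = 12.0625 − (3.4375)² = 0.24609375
Cov(S,T) = 6.9375 − (2)(3.4375) = 0.0625
var(S + T) = (1)²·1 + (1)²·0.24609375 + 2·(1)·(1)·0.0625 = 1.37109375

1.371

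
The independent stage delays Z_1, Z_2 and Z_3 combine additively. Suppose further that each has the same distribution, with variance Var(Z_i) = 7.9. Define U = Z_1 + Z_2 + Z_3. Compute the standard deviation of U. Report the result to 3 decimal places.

4.868

By independence, Var(U) = (1)²Var(Z_1) + (1)²Var(Z_2) + (1)²Var(Z_3)
= (1)²·7.9 + (1)²·7.9 + (1)²·7.9 = 23.7
sd(U) = √23.7 ≈ 4.868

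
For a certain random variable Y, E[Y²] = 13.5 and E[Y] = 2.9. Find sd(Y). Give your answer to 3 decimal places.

Var(Y) = 13.5 − (2.9)² = 5.09
sd(Y) = √5.09 ≈ 2.256

2.256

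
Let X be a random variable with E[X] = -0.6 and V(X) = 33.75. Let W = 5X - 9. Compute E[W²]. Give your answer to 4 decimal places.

E[5X - 9] = 5·-0.6 − 9 = -12
V(5X - 9) = (5)²·33.75 = 843.75
E[W²] = V(W) + (E[W])² = 843.75 + (-12)² = 987.75

987.7500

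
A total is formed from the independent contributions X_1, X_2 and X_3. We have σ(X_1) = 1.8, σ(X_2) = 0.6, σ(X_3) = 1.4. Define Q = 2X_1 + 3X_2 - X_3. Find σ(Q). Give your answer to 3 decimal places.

V(X_1) = 3.24, V(X_2) = 0.36, V(X_3) = 1.96
By independence, V(Q) = (2)²V(X_1) + (3)²V(X_2) + (-1)²V(X_3)
= (2)²·3.24 + (3)²·0.36 + (-1)²·1.96 = 18.16
σ(Q) = √18.16 ≈ 4.261

4.261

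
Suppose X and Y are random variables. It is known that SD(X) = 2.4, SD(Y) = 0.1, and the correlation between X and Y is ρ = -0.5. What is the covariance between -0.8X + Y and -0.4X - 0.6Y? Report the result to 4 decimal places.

1.8276

V(X) = (2.4)² = 5.76;  V(Y) = (0.1)² = 0.01
Cov(X,Y) = ρ·SD(X)·SD(Y) = -0.5·2.4·0.1 = -0.12
Cov(-0.8X + Y, -0.4X - 0.6Y) = (-0.8)(-0.4)V(X) + (1)(-0.6)V(Y) + [(-0.8)(-0.6) + (1)(-0.4)]Cov(X,Y)
= 0.32·5.76 + -0.6·0.01 + 0.08·-0.12 = 1.8276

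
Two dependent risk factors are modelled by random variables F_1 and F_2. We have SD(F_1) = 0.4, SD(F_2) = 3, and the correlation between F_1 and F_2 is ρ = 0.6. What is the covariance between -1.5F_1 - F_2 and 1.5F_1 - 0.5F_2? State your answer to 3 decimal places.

3.600

Var(F_1) = (0.4)² = 0.16;  Var(F_2) = (3)² = 9
Cov(F_1,F_2) = ρ·SD(F_1)·SD(F_2) = 0.6·0.4·3 = 0.72
Cov(-1.5F_1 - F_2, 1.5F_1 - 0.5F_2) = (-1.5)(1.5)Var(F_1) + (-1)(-0.5)Var(F_2) + [(-1.5)(-0.5) + (-1)(1.5)]Cov(F_1,F_2)
= -2.25·0.16 + 0.5·9 + -0.75·0.72 = 3.6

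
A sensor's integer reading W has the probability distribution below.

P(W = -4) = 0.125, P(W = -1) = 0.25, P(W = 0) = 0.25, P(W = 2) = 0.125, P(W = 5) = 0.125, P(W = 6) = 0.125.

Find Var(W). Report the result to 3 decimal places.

9.609

E[W] = (-4)(0.125) + (-1)(0.25) + (0)(0.25) + (2)(0.125) + (5)(0.125) + (6)(0.125) = 0.875
E[W²] = (-4)²(0.125) + (-1)²(0.25) + (0)²(0.25) + (2)²(0.125) + (5)²(0.125) + (6)²(0.125) = 10.375
Var(W) = E[W²] − (E[W])² = 10.375 − (0.875)² = 9.609375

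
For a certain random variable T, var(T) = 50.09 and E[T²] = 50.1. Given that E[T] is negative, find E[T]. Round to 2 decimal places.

-0.10

(E[T])² = E[T²] − var(T) = 50.1 − 50.09 = 0.01
E[T] = −√0.01 = -0.1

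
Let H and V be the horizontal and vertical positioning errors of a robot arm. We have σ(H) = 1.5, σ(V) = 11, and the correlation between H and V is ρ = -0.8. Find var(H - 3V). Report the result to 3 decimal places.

var(H) = (1.5)² = 2.25;  var(V) = (11)² = 121
cov(H,V) = ρ·σ(H)·σ(V) = -0.8·1.5·11 = -13.2
var(H - 3V) = (1)²·var(H) + (-3)²·var(V) + 2·(1)·(-3)·cov(H,V)
= 1·2.25 + 9·121 + -6·-13.2 = 1170.45

1170.450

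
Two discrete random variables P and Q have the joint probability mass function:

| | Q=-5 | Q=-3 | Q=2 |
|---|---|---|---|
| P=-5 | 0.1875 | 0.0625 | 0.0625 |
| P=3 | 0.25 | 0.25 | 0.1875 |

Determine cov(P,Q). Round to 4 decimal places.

E[P] = 0.5,  E[Q] = -2.625
E[PQ] = 0.125
cov(P,Q) = E[PQ] − E[P]E[Q] = 0.125 − (0.5)(-2.625) = 1.4375

1.4375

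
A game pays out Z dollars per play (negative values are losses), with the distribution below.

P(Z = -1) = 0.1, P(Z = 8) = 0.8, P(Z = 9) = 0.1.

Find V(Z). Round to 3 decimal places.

E[Z] = (-1)(0.1) + (8)(0.8) + (9)(0.1) = 7.2
E[Z²] = (-1)²(0.1) + (8)²(0.8) + (9)²(0.1) = 59.4
V(Z) = E[Z²] − (E[Z])² = 59.4 − (7.2)² = 7.56

7.560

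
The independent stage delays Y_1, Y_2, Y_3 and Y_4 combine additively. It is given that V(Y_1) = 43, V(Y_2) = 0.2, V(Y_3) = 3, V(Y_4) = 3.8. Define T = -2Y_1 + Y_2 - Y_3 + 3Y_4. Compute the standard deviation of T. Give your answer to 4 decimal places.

14.4707

By independence, V(T) = (-2)²V(Y_1) + (1)²V(Y_2) + (-1)²V(Y_3) + (3)²V(Y_4)
= (-2)²·43 + (1)²·0.2 + (-1)²·3 + (3)²·3.8 = 209.4
SD(T) = √209.4 ≈ 14.4707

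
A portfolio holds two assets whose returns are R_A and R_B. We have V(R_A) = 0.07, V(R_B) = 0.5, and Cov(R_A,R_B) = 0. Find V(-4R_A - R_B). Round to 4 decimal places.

1.6200

V(-4R_A - R_B) = (-4)²·V(R_A) + (-1)²·V(R_B) + 2·(-4)·(-1)·Cov(R_A,R_B)
= 16·0.07 + 1·0.5 + 8·0 = 1.62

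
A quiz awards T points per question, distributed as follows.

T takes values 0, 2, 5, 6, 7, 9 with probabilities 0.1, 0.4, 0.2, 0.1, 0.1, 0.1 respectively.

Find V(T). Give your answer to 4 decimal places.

E[T] = (0)(0.1) + (2)(0.4) + (5)(0.2) + (6)(0.1) + (7)(0.1) + (9)(0.1) = 4
E[T²] = (0)²(0.1) + (2)²(0.4) + (5)²(0.2) + (6)²(0.1) + (7)²(0.1) + (9)²(0.1) = 23.2
V(T) = E[T²] − (E[T])² = 23.2 − (4)² = 7.2

7.2000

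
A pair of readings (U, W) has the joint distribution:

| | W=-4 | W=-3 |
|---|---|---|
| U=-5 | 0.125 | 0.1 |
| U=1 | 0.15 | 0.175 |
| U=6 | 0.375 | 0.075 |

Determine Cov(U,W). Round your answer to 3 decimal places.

-0.540

E[U] = 1.9,  E[W] = -3.65
E[UW] = -7.475
Cov(U,W) = E[UW] − E[U]E[W] = -7.475 − (1.9)(-3.65) = -0.54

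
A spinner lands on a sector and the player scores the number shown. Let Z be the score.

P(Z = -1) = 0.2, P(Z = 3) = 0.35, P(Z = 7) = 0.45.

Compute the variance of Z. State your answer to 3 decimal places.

E[Z] = (-1)(0.2) + (3)(0.35) + (7)(0.45) = 4
E[Z²] = (-1)²(0.2) + (3)²(0.35) + (7)²(0.45) = 25.4
Var(Z) = E[Z²] − (E[Z])² = 25.4 − (4)² = 9.4

9.400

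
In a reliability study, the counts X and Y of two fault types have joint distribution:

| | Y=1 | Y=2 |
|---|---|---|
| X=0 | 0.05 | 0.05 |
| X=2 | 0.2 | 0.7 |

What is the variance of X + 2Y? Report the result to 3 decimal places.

1.310

E[X] = 1.8,  E[Y] = 1.75,  E[XY] = 3.2
V(X) = 3.6 − (1.8)² = 0.36;  V(Y) = 3.25 − (1.75)² = 0.1875
cov(X,Y) = 3.2 − (1.8)(1.75) = 0.05
V(X + 2Y) = (1)²·0.36 + (2)²·0.1875 + 2·(1)·(2)·0.05 = 1.31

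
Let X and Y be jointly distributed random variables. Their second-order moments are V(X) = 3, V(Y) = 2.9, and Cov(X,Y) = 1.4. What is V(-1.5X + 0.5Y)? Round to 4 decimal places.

5.3750

V(-1.5X + 0.5Y) = (-1.5)²·V(X) + (0.5)²·V(Y) + 2·(-1.5)·(0.5)·Cov(X,Y)
= 2.25·3 + 0.25·2.9 + -1.5·1.4 = 5.375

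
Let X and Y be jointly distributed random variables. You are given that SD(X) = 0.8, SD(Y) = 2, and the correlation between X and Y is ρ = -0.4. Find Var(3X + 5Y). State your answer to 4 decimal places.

Var(X) = (0.8)² = 0.64;  Var(Y) = (2)² = 4
cov(X,Y) = ρ·SD(X)·SD(Y) = -0.4·0.8·2 = -0.64
Var(3X + 5Y) = (3)²·Var(X) + (5)²·Var(Y) + 2·(3)·(5)·cov(X,Y)
= 9·0.64 + 25·4 + 30·-0.64 = 86.56

86.5600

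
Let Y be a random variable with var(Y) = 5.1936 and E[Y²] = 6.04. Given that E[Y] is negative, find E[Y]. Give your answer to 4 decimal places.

(E[Y])² = E[Y²] − var(Y) = 6.04 − 5.1936 = 0.8464
E[Y] = −√0.8464 = -0.92

-0.9200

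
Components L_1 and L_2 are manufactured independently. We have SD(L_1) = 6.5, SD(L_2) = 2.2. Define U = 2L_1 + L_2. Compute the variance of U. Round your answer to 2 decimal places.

var(L_1) = 42.25, var(L_2) = 4.84
By independence, var(U) = (2)²var(L_1) + (1)²var(L_2)
= (2)²·42.25 + (1)²·4.84 = 173.84

173.84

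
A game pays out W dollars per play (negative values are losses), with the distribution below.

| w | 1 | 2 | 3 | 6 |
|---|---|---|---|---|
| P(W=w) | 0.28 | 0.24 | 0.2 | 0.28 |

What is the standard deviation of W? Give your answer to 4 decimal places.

1.9694

E[W] = (1)(0.28) + (2)(0.24) + (3)(0.2) + (6)(0.28) = 3.04
E[W²] = (1)²(0.28) + (2)²(0.24) + (3)²(0.2) + (6)²(0.28) = 13.12
V(W) = E[W²] − (E[W])² = 13.12 − (3.04)² = 3.8784
σ(W) = √3.8784 ≈ 1.9694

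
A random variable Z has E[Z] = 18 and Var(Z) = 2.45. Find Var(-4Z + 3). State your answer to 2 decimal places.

Var(-4Z + 3) = (-4)²·Var(Z) = 16·2.45 = 39.2

39.20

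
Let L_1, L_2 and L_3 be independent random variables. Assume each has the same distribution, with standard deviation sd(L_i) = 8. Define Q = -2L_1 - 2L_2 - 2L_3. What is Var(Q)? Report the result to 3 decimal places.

Var(L_i) = (8)² = 64
By independence, Var(Q) = (-2)²Var(L_1) + (-2)²Var(L_2) + (-2)²Var(L_3)
= (-2)²·64 + (-2)²·64 + (-2)²·64 = 768

768.000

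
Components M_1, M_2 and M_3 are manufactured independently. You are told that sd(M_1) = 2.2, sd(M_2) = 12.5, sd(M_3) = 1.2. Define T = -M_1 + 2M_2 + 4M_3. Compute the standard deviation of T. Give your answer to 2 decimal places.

var(M_1) = 4.84, var(M_2) = 156.25, var(M_3) = 1.44
By independence, var(T) = (-1)²var(M_1) + (2)²var(M_2) + (4)²var(M_3)
= (-1)²·4.84 + (2)²·156.25 + (4)²·1.44 = 652.88
sd(T) = √652.88 ≈ 25.55

25.55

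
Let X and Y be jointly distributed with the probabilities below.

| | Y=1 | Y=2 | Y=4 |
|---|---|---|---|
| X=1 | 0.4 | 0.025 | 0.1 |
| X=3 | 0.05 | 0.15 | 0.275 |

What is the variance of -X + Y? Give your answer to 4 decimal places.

E[X] = 1.95,  E[Y] = 2.3,  E[XY] = 5.2
Var(X) = 4.8 − (1.95)² = 0.9975;  Var(Y) = 7.15 − (2.3)² = 1.86
Cov(X,Y) = 5.2 − (1.95)(2.3) = 0.715
Var(-X + Y) = (-1)²·0.9975 + (1)²·1.86 + 2·(-1)·(1)·0.715 = 1.4275

1.4275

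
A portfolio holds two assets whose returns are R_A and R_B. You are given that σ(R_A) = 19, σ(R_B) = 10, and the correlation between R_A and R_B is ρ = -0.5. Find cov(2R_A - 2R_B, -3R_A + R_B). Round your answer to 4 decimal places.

var(R_A) = (19)² = 361;  var(R_B) = (10)² = 100
cov(R_A,R_B) = ρ·σ(R_A)·σ(R_B) = -0.5·19·10 = -95
cov(2R_A - 2R_B, -3R_A + R_B) = (2)(-3)var(R_A) + (-2)(1)var(R_B) + [(2)(1) + (-2)(-3)]cov(R_A,R_B)
= -6·361 + -2·100 + 8·-95 = -3126

-3126.0000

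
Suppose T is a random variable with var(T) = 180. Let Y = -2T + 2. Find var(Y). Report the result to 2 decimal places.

var(-2T + 2) = (-2)²·var(T) = 4·180 = 720

720.00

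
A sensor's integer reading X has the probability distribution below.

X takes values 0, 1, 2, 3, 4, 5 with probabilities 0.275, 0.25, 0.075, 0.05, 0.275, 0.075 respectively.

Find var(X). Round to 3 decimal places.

E[X] = (0)(0.275) + (1)(0.25) + (2)(0.075) + (3)(0.05) + (4)(0.275) + (5)(0.075) = 2.025
E[X²] = (0)²(0.275) + (1)²(0.25) + (2)²(0.075) + (3)²(0.05) + (4)²(0.275) + (5)²(0.075) = 7.275
var(X) = E[X²] − (E[X])² = 7.275 − (2.025)² = 3.174375

3.174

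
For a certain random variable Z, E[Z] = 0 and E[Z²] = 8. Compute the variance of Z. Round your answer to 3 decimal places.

8.000

Var(Z) = 8 − (0)² = 8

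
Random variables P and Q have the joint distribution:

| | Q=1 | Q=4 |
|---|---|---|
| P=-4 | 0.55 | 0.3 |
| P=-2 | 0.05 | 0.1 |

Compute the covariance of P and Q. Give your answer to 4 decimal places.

E[P] = -3.7,  E[Q] = 2.2
E[PQ] = -7.9
cov(P,Q) = E[PQ] − E[P]E[Q] = -7.9 − (-3.7)(2.2) = 0.24

0.2400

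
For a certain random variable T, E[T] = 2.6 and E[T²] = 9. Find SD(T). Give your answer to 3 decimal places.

1.497

Var(T) = 9 − (2.6)² = 2.24
SD(T) = √2.24 ≈ 1.497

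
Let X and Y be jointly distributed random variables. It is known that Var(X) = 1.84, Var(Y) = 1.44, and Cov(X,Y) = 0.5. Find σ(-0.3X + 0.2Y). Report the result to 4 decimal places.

0.4040

Var(-0.3X + 0.2Y) = (-0.3)²·Var(X) + (0.2)²·Var(Y) + 2·(-0.3)·(0.2)·Cov(X,Y)
= 0.09·1.84 + 0.04·1.44 + -0.12·0.5 = 0.1632
σ(-0.3X + 0.2Y) = √0.1632 ≈ 0.4040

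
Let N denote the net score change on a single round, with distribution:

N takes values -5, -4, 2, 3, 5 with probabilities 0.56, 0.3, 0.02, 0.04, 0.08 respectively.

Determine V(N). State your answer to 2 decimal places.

9.41

E[N] = (-5)(0.56) + (-4)(0.3) + (2)(0.02) + (3)(0.04) + (5)(0.08) = -3.44
E[N²] = (-5)²(0.56) + (-4)²(0.3) + (2)²(0.02) + (3)²(0.04) + (5)²(0.08) = 21.24
V(N) = E[N²] − (E[N])² = 21.24 − (-3.44)² = 9.4064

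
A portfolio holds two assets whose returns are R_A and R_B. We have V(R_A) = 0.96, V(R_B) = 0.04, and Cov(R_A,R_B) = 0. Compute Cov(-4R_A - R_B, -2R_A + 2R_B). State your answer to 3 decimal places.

7.600

Cov(-4R_A - R_B, -2R_A + 2R_B) = (-4)(-2)V(R_A) + (-1)(2)V(R_B) + [(-4)(2) + (-1)(-2)]Cov(R_A,R_B)
= 8·0.96 + -2·0.04 + -6·0 = 7.6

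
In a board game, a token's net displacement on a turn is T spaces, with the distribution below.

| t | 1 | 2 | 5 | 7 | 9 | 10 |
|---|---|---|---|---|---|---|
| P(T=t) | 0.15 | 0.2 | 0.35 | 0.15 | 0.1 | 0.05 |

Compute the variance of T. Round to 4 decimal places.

7.5875

E[T] = (1)(0.15) + (2)(0.2) + (5)(0.35) + (7)(0.15) + (9)(0.1) + (10)(0.05) = 4.75
E[T²] = (1)²(0.15) + (2)²(0.2) + (5)²(0.35) + (7)²(0.15) + (9)²(0.1) + (10)²(0.05) = 30.15
V(T) = E[T²] − (E[T])² = 30.15 − (4.75)² = 7.5875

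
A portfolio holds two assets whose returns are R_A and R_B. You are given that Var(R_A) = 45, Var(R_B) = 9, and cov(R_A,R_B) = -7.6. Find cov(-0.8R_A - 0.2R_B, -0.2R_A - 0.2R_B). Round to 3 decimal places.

6.040

cov(-0.8R_A - 0.2R_B, -0.2R_A - 0.2R_B) = (-0.8)(-0.2)Var(R_A) + (-0.2)(-0.2)Var(R_B) + [(-0.8)(-0.2) + (-0.2)(-0.2)]cov(R_A,R_B)
= 0.16·45 + 0.04·9 + 0.2·-7.6 = 6.04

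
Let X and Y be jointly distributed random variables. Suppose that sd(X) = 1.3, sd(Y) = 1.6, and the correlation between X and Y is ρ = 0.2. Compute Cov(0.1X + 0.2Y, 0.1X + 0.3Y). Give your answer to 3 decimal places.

V(X) = (1.3)² = 1.69;  V(Y) = (1.6)² = 2.56
Cov(X,Y) = ρ·sd(X)·sd(Y) = 0.2·1.3·1.6 = 0.416
Cov(0.1X + 0.2Y, 0.1X + 0.3Y) = (0.1)(0.1)V(X) + (0.2)(0.3)V(Y) + [(0.1)(0.3) + (0.2)(0.1)]Cov(X,Y)
= 0.01·1.69 + 0.06·2.56 + 0.05·0.416 = 0.1913

0.191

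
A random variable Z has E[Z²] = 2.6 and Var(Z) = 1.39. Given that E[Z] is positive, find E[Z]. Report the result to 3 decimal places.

1.100

(E[Z])² = E[Z²] − Var(Z) = 2.6 − 1.39 = 1.21
E[Z] = √1.21 = 1.1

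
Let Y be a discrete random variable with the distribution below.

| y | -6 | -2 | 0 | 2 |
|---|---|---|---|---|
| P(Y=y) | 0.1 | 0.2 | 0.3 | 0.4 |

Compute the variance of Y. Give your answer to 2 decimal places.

5.96

E[Y] = (-6)(0.1) + (-2)(0.2) + (0)(0.3) + (2)(0.4) = -0.2
E[Y²] = (-6)²(0.1) + (-2)²(0.2) + (0)²(0.3) + (2)²(0.4) = 6
Var(Y) = E[Y²] − (E[Y])² = 6 − (-0.2)² = 5.96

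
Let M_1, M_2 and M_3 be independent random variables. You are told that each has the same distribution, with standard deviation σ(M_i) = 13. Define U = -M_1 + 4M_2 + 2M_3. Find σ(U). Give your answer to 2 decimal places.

59.57

var(M_i) = (13)² = 169
By independence, var(U) = (-1)²var(M_1) + (4)²var(M_2) + (2)²var(M_3)
= (-1)²·169 + (4)²·169 + (2)²·169 = 3549
σ(U) = √3549 ≈ 59.57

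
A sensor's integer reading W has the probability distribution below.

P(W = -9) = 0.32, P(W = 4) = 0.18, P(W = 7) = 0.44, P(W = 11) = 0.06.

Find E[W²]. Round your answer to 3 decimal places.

E[W²] = (-9)²(0.32) + (4)²(0.18) + (7)²(0.44) + (11)²(0.06) = 57.62

57.620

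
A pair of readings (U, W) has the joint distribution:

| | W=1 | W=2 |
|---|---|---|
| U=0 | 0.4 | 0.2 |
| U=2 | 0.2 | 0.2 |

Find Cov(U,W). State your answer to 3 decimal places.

0.080

E[U] = 0.8,  E[W] = 1.4
E[UW] = 1.2
Cov(U,W) = E[UW] − E[U]E[W] = 1.2 − (0.8)(1.4) = 0.08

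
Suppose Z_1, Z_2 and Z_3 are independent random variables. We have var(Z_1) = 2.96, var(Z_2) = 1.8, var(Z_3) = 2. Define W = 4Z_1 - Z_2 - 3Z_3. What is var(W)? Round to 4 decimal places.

67.1600

By independence, var(W) = (4)²var(Z_1) + (-1)²var(Z_2) + (-3)²var(Z_3)
= (4)²·2.96 + (-1)²·1.8 + (-3)²·2 = 67.16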